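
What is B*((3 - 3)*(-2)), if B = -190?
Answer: 0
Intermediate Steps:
B*((3 - 3)*(-2)) = -190*(3 - 3)*(-2) = -0*(-2) = -190*0 = 0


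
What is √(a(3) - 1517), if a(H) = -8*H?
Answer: I*√1541 ≈ 39.256*I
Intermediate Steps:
√(a(3) - 1517) = √(-8*3 - 1517) = √(-24 - 1517) = √(-1541) = I*√1541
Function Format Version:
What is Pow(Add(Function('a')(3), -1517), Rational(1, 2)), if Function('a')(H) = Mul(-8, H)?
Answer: Mul(I, Pow(1541, Rational(1, 2))) ≈ Mul(39.256, I)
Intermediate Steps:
Pow(Add(Function('a')(3), -1517), Rational(1, 2)) = Pow(Add(Mul(-8, 3), -1517), Rational(1, 2)) = Pow(Add(-24, -1517), Rational(1, 2)) = Pow(-1541, Rational(1, 2)) = Mul(I, Pow(1541, Rational(1, 2)))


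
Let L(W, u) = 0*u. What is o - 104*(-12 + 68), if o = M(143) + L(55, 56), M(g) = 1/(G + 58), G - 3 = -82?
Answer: -122305/21 ≈ -5824.0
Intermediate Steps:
G = -79 (G = 3 - 82 = -79)
M(g) = -1/21 (M(g) = 1/(-79 + 58) = 1/(-21) = -1/21)
L(W, u) = 0
o = -1/21 (o = -1/21 + 0 = -1/21 ≈ -0.047619)
o - 104*(-12 + 68) = -1/21 - 104*(-12 + 68) = -1/21 - 104*56 = -1/21 - 1*5824 = -1/21 - 5824 = -122305/21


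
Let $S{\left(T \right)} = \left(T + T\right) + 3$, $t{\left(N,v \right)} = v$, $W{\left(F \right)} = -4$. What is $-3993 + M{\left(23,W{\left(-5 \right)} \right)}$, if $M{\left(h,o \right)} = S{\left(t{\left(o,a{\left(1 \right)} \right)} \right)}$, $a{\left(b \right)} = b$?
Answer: $-3988$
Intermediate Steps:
$S{\left(T \right)} = 3 + 2 T$ ($S{\left(T \right)} = 2 T + 3 = 3 + 2 T$)
$M{\left(h,o \right)} = 5$ ($M{\left(h,o \right)} = 3 + 2 \cdot 1 = 3 + 2 = 5$)
$-3993 + M{\left(23,W{\left(-5 \right)} \right)} = -3993 + 5 = -3988$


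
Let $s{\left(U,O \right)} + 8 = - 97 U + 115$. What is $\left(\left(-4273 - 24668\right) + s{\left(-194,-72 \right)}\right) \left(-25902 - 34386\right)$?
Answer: $603844608$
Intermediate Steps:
$s{\left(U,O \right)} = 107 - 97 U$ ($s{\left(U,O \right)} = -8 - \left(-115 + 97 U\right) = 107 - 97 U$)
$\left(\left(-4273 - 24668\right) + s{\left(-194,-72 \right)}\right) \left(-25902 - 34386\right) = \left(\left(-4273 - 24668\right) + \left(107 - -18818\right)\right) \left(-25902 - 34386\right) = \left(-28941 + \left(107 + 18818\right)\right) \left(-60288\right) = \left(-28941 + 18925\right) \left(-60288\right) = \left(-10016\right) \left(-60288\right) = 603844608$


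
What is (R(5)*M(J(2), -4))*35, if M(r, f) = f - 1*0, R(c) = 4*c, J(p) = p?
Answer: -2800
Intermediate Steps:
M(r, f) = f (M(r, f) = f + 0 = f)
(R(5)*M(J(2), -4))*35 = ((4*5)*(-4))*35 = (20*(-4))*35 = -80*35 = -2800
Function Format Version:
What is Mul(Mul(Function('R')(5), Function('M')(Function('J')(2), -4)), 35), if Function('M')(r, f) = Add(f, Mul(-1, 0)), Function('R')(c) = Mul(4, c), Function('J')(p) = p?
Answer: -2800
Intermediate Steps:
Function('M')(r, f) = f (Function('M')(r, f) = Add(f, 0) = f)
Mul(Mul(Function('R')(5), Function('M')(Function('J')(2), -4)), 35) = Mul(Mul(Mul(4, 5), -4), 35) = Mul(Mul(20, -4), 35) = Mul(-80, 35) = -2800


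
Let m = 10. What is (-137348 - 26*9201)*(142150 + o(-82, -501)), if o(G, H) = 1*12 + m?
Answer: -53538278728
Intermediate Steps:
o(G, H) = 22 (o(G, H) = 1*12 + 10 = 12 + 10 = 22)
(-137348 - 26*9201)*(142150 + o(-82, -501)) = (-137348 - 26*9201)*(142150 + 22) = (-137348 - 239226)*142172 = -376574*142172 = -53538278728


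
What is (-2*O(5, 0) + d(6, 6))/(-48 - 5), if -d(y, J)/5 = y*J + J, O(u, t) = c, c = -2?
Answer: 206/53 ≈ 3.8868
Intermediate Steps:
O(u, t) = -2
d(y, J) = -5*J - 5*J*y (d(y, J) = -5*(y*J + J) = -5*(J*y + J) = -5*(J + J*y) = -5*J - 5*J*y)
(-2*O(5, 0) + d(6, 6))/(-48 - 5) = (-2*(-2) - 5*6*(1 + 6))/(-48 - 5) = (4 - 5*6*7)/(-53) = (4 - 210)*(-1/53) = -206*(-1/53) = 206/53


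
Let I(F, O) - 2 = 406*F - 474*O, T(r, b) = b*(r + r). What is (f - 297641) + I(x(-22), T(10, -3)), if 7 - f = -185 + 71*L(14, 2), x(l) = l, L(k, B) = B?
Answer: -278081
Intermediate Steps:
T(r, b) = 2*b*r (T(r, b) = b*(2*r) = 2*b*r)
f = 50 (f = 7 - (-185 + 71*2) = 7 - (-185 + 142) = 7 - 1*(-43) = 7 + 43 = 50)
I(F, O) = 2 - 474*O + 406*F (I(F, O) = 2 + (406*F - 474*O) = 2 + (-474*O + 406*F) = 2 - 474*O + 406*F)
(f - 297641) + I(x(-22), T(10, -3)) = (50 - 297641) + (2 - 948*(-3)*10 + 406*(-22)) = -297591 + (2 - 474*(-60) - 8932) = -297591 + (2 + 28440 - 8932) = -297591 + 19510 = -278081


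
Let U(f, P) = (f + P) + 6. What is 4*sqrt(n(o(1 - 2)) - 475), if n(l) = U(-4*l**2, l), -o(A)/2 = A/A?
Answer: 4*I*sqrt(487) ≈ 88.272*I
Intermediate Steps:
o(A) = -2 (o(A) = -2*A/A = -2*1 = -2)
U(f, P) = 6 + P + f (U(f, P) = (P + f) + 6 = 6 + P + f)
n(l) = 6 + l - 4*l**2
4*sqrt(n(o(1 - 2)) - 475) = 4*sqrt((6 - 2 - 4*(-2)**2) - 475) = 4*sqrt((6 - 2 - 4*4) - 475) = 4*sqrt((6 - 2 - 16) - 475) = 4*sqrt(-12 - 475) = 4*sqrt(-487) = 4*(I*sqrt(487)) = 4*I*sqrt(487)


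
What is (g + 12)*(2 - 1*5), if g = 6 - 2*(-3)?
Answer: -72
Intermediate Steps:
g = 12 (g = 6 + 6 = 12)
(g + 12)*(2 - 1*5) = (12 + 12)*(2 - 1*5) = 24*(2 - 5) = 24*(-3) = -72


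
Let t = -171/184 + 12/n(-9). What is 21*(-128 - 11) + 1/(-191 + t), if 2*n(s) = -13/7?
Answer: -1430332825/490007 ≈ -2919.0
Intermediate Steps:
n(s) = -13/14 (n(s) = (-13/7)/2 = (-13*1/7)/2 = (1/2)*(-13/7) = -13/14)
t = -33135/2392 (t = -171/184 + 12/(-13/14) = -171*1/184 + 12*(-14/13) = -171/184 - 168/13 = -33135/2392 ≈ -13.852)
21*(-128 - 11) + 1/(-191 + t) = 21*(-128 - 11) + 1/(-191 - 33135/2392) = 21*(-139) + 1/(-490007/2392) = -2919 - 2392/490007 = -1430332825/490007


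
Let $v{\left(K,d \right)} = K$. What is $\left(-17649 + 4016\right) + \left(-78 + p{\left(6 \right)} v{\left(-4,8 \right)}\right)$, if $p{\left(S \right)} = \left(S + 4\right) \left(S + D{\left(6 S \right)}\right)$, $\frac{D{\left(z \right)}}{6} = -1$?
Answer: $-13711$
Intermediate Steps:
$D{\left(z \right)} = -6$ ($D{\left(z \right)} = 6 \left(-1\right) = -6$)
$p{\left(S \right)} = \left(-6 + S\right) \left(4 + S\right)$ ($p{\left(S \right)} = \left(S + 4\right) \left(S - 6\right) = \left(4 + S\right) \left(-6 + S\right) = \left(-6 + S\right) \left(4 + S\right)$)
$\left(-17649 + 4016\right) + \left(-78 + p{\left(6 \right)} v{\left(-4,8 \right)}\right) = \left(-17649 + 4016\right) - \left(78 - \left(-24 + 6^{2} - 12\right) \left(-4\right)\right) = -13633 - \left(78 - \left(-24 + 36 - 12\right) \left(-4\right)\right) = -13633 + \left(-78 + 0 \left(-4\right)\right) = -13633 + \left(-78 + 0\right) = -13633 - 78 = -13711$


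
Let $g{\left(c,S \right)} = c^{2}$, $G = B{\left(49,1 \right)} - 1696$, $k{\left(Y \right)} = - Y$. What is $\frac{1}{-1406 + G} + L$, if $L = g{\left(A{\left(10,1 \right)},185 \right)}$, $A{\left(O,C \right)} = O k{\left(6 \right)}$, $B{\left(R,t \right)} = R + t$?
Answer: $\frac{10987199}{3052} \approx 3600.0$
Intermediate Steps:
$G = -1646$ ($G = \left(49 + 1\right) - 1696 = 50 - 1696 = -1646$)
$A{\left(O,C \right)} = - 6 O$ ($A{\left(O,C \right)} = O \left(\left(-1\right) 6\right) = O \left(-6\right) = - 6 O$)
$L = 3600$ ($L = \left(\left(-6\right) 10\right)^{2} = \left(-60\right)^{2} = 3600$)
$\frac{1}{-1406 + G} + L = \frac{1}{-1406 - 1646} + 3600 = \frac{1}{-3052} + 3600 = - \frac{1}{3052} + 3600 = \frac{10987199}{3052}$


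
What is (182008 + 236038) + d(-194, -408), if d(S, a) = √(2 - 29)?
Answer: 418046 + 3*I*√3 ≈ 4.1805e+5 + 5.1962*I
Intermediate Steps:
d(S, a) = 3*I*√3 (d(S, a) = √(-27) = 3*I*√3)
(182008 + 236038) + d(-194, -408) = (182008 + 236038) + 3*I*√3 = 418046 + 3*I*√3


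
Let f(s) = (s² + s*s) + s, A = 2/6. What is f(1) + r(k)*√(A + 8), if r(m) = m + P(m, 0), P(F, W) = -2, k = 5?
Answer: 3 + 5*√3 ≈ 11.660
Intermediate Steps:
A = ⅓ (A = 2*(⅙) = ⅓ ≈ 0.33333)
f(s) = s + 2*s² (f(s) = (s² + s²) + s = 2*s² + s = s + 2*s²)
r(m) = -2 + m (r(m) = m - 2 = -2 + m)
f(1) + r(k)*√(A + 8) = 1*(1 + 2*1) + (-2 + 5)*√(⅓ + 8) = 1*(1 + 2) + 3*√(25/3) = 1*3 + 3*(5*√3/3) = 3 + 5*√3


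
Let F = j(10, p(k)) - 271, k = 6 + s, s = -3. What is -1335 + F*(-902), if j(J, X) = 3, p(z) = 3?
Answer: 240401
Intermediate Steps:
k = 3 (k = 6 - 3 = 3)
F = -268 (F = 3 - 271 = -268)
-1335 + F*(-902) = -1335 - 268*(-902) = -1335 + 241736 = 240401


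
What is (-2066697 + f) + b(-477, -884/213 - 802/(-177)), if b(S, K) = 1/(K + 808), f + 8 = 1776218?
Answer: -2951034762447/10158922 ≈ -2.9049e+5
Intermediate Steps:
f = 1776210 (f = -8 + 1776218 = 1776210)
b(S, K) = 1/(808 + K)
(-2066697 + f) + b(-477, -884/213 - 802/(-177)) = (-2066697 + 1776210) + 1/(808 + (-884/213 - 802/(-177))) = -290487 + 1/(808 + (-884*1/213 - 802*(-1/177))) = -290487 + 1/(808 + (-884/213 + 802/177)) = -290487 + 1/(808 + 4786/12567) = -290487 + 1/(10158922/12567) = -290487 + 12567/10158922 = -2951034762447/10158922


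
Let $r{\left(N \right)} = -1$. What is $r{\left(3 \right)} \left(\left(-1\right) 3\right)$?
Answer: $3$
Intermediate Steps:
$r{\left(3 \right)} \left(\left(-1\right) 3\right) = - \left(-1\right) 3 = \left(-1\right) \left(-3\right) = 3$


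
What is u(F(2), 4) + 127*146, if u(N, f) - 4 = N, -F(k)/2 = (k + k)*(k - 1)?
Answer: 18538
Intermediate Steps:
F(k) = -4*k*(-1 + k) (F(k) = -2*(k + k)*(k - 1) = -2*2*k*(-1 + k) = -4*k*(-1 + k))
u(N, f) = 4 + N
u(F(2), 4) + 127*146 = (4 + 4*2*(1 - 1*2)) + 127*146 = (4 + 4*2*(1 - 2)) + 18542 = (4 + 4*2*(-1)) + 18542 = (4 - 8) + 18542 = -4 + 18542 = 18538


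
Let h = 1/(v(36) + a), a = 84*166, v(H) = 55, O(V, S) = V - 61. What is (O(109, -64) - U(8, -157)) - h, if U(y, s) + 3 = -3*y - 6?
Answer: 1133918/13999 ≈ 81.000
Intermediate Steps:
O(V, S) = -61 + V
U(y, s) = -9 - 3*y (U(y, s) = -3 + (-3*y - 6) = -3 + (-6 - 3*y) = -9 - 3*y)
a = 13944
h = 1/13999 (h = 1/(55 + 13944) = 1/13999 ≈ 7.1434e-5)
(O(109, -64) - U(8, -157)) - h = ((-61 + 109) - (-9 - 3*8)) - 1*1/13999 = (48 - (-9 - 24)) - 1/13999 = (48 - 1*(-33)) - 1/13999 = (48 + 33) - 1/13999 = 81 - 1/13999 = 1133918/13999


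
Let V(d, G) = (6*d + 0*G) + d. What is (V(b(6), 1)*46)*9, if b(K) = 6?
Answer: 17388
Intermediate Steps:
V(d, G) = 7*d (V(d, G) = (6*d + 0) + d = 6*d + d = 7*d)
(V(b(6), 1)*46)*9 = ((7*6)*46)*9 = (42*46)*9 = 1932*9 = 17388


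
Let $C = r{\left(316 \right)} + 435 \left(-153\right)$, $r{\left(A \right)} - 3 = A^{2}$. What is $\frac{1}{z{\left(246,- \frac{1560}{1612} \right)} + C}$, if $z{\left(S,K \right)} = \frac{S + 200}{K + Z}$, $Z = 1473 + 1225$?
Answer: $\frac{41804}{1392247329} \approx 3.0026 \cdot 10^{-5}$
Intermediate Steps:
$Z = 2698$
$r{\left(A \right)} = 3 + A^{2}$
$z{\left(S,K \right)} = \frac{200 + S}{2698 + K}$ ($z{\left(S,K \right)} = \frac{S + 200}{K + 2698} = \frac{200 + S}{2698 + K}$)
$C = 33304$ ($C = \left(3 + 316^{2}\right) + 435 \left(-153\right) = \left(3 + 99856\right) - 66555 = 99859 - 66555 = 33304$)
$\frac{1}{z{\left(246,- \frac{1560}{1612} \right)} + C} = \frac{1}{\frac{200 + 246}{2698 - \frac{1560}{1612}} + 33304} = \frac{1}{\frac{1}{2698 - \frac{30}{31}} \cdot 446 + 33304} = \frac{1}{\frac{1}{\frac{83608}{31}} \cdot 446 + 33304} = \frac{1}{\frac{31}{83608} \cdot 446 + 33304} = \frac{1}{\frac{6913}{41804} + 33304} = \frac{1}{\frac{1392247329}{41804}} = \frac{41804}{1392247329}$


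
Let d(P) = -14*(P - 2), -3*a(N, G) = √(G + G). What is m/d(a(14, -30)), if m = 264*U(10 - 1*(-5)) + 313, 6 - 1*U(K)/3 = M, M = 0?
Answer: 15195/224 - 5065*I*√15/224 ≈ 67.835 - 87.574*I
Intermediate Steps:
a(N, G) = -√2*√G/3 (a(N, G) = -√(G + G)/3 = -√2*√G/3)
U(K) = 18 (U(K) = 18 - 3*0 = 18 + 0 = 18)
d(P) = 28 - 14*P (d(P) = -14*(-2 + P) = 28 - 14*P)
m = 5065 (m = 264*18 + 313 = 4752 + 313 = 5065)
m/d(a(14, -30)) = 5065/(28 - (-14)*√2*√(-30)/3) = 5065/(28 - (-14)*√2*I*√30/3) = 5065/(28 - (-28)*I*√15/3) = 5065/(28 + 28*I*√15/3)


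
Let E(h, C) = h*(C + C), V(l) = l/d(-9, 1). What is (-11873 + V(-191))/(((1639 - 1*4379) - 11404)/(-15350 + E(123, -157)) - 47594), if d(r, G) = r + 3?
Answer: 958637171/3853093836 ≈ 0.24880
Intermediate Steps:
d(r, G) = 3 + r
V(l) = -l/6 (V(l) = l/(3 - 9) = l/(-6) = l*(-⅙) = -l/6)
E(h, C) = 2*C*h (E(h, C) = h*(2*C) = 2*C*h)
(-11873 + V(-191))/(((1639 - 1*4379) - 11404)/(-15350 + E(123, -157)) - 47594) = (-11873 - ⅙*(-191))/(((1639 - 1*4379) - 11404)/(-15350 + 2*(-157)*123) - 47594) = (-11873 + 191/6)/(((1639 - 4379) - 11404)/(-15350 - 38622) - 47594) = -71047/(6*((-2740 - 11404)/(-53972) - 47594)) = -71047/(6*(-14144*(-1/53972) - 47594)) = -71047/(6*(3536/13493 - 47594)) = -71047/(6*(-642182306/13493)) = -71047/6*(-13493/642182306) = 958637171/3853093836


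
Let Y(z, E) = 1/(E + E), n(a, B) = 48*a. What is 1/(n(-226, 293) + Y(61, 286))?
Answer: -572/6205055 ≈ -9.2183e-5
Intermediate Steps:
Y(z, E) = 1/(2*E)
1/(n(-226, 293) + Y(61, 286)) = 1/(48*(-226) + (½)/286) = 1/(-10848 + (½)*(1/286)) = 1/(-10848 + 1/572) = 1/(-6205055/572) = -572/6205055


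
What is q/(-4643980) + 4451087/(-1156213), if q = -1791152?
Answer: -422722858611/122032501085 ≈ -3.4640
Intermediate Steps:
q/(-4643980) + 4451087/(-1156213) = -1791152/(-4643980) + 4451087/(-1156213) = -1791152*(-1/4643980) + 4451087*(-1/1156213) = 40708/105545 - 4451087/1156213 = -422722858611/122032501085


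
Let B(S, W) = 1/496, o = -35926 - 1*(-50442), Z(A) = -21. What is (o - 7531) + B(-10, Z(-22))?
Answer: 3464561/496 ≈ 6985.0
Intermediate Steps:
o = 14516 (o = -35926 + 50442 = 14516)
B(S, W) = 1/496
(o - 7531) + B(-10, Z(-22)) = (14516 - 7531) + 1/496 = 6985 + 1/496 = 3464561/496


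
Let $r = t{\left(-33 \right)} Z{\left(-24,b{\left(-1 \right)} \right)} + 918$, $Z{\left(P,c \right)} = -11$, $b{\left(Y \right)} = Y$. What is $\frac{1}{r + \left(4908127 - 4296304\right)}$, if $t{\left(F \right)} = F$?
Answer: $\frac{1}{613104} \approx 1.631 \cdot 10^{-6}$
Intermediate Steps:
$r = 1281$ ($r = \left(-33\right) \left(-11\right) + 918 = 363 + 918 = 1281$)
$\frac{1}{r + \left(4908127 - 4296304\right)} = \frac{1}{1281 + \left(4908127 - 4296304\right)} = \frac{1}{1281 + 611823} = \frac{1}{613104}$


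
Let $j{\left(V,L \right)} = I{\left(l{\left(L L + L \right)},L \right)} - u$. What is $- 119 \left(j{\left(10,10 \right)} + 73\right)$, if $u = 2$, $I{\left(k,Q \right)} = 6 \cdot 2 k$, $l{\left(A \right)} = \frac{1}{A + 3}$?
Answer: $- \frac{956165}{113} \approx -8461.6$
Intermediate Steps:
$l{\left(A \right)} = \frac{1}{3 + A}$
$I{\left(k,Q \right)} = 12 k$
$j{\left(V,L \right)} = -2 + \frac{12}{3 + L + L^{2}}$ ($j{\left(V,L \right)} = \frac{12}{3 + \left(L L + L\right)} - 2 = \frac{12}{3 + \left(L^{2} + L\right)} - 2 = \frac{12}{3 + \left(L + L^{2}\right)} - 2 = \frac{12}{3 + L + L^{2}} - 2 = -2 + \frac{12}{3 + L + L^{2}}$)
$- 119 \left(j{\left(10,10 \right)} + 73\right) = - 119 \left(\frac{2 \left(3 - 10 \left(1 + 10\right)\right)}{3 + 10 \left(1 + 10\right)} + 73\right) = - 119 \left(\frac{2 \left(3 - 10 \cdot 11\right)}{3 + 10 \cdot 11} + 73\right) = - 119 \left(\frac{2 \left(3 - 110\right)}{3 + 110} + 73\right) = - 119 \left(2 \cdot \frac{1}{113} \left(-107\right) + 73\right) = - 119 \left(- \frac{214}{113} + 73\right) = \left(-119\right) \frac{8035}{113} = - \frac{956165}{113}$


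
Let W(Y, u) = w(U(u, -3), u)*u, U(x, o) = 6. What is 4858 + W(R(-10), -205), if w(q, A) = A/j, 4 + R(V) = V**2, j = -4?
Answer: -22593/4 ≈ -5648.3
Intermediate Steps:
R(V) = -4 + V**2
w(q, A) = -A/4 (w(q, A) = A/(-4) = A*(-1/4) = -A/4)
W(Y, u) = -u**2/4 (W(Y, u) = (-u/4)*u = -u**2/4)
4858 + W(R(-10), -205) = 4858 - 1/4*(-205)**2 = 4858 - 1/4*42025 = 4858 - 42025/4 = -22593/4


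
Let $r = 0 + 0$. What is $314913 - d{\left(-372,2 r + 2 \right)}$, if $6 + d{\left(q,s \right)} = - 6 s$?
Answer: $314931$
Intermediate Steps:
$r = 0$
$d{\left(q,s \right)} = -6 - 6 s$
$314913 - d{\left(-372,2 r + 2 \right)} = 314913 - \left(-6 - 6 \left(2 \cdot 0 + 2\right)\right) = 314913 - \left(-6 - 6 \left(0 + 2\right)\right) = 314913 - \left(-6 - 12\right) = 314913 - -18 = 314913 + 18 = 314931$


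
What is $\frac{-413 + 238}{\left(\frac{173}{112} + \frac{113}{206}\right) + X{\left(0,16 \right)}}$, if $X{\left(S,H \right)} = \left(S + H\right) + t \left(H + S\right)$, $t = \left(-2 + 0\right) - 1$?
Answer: $\frac{403760}{69001} \approx 5.8515$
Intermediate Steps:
$t = -3$ ($t = -2 - 1 = -3$)
$X{\left(S,H \right)} = - 2 H - 2 S$ ($X{\left(S,H \right)} = \left(S + H\right) - 3 \left(H + S\right) = \left(H + S\right) - \left(3 H + 3 S\right) = - 2 H - 2 S$)
$\frac{-413 + 238}{\left(\frac{173}{112} + \frac{113}{206}\right) + X{\left(0,16 \right)}} = \frac{-413 + 238}{\left(\frac{173}{112} + \frac{113}{206}\right) - 32} = - \frac{175}{\left(173 \cdot \frac{1}{112} + 113 \cdot \frac{1}{206}\right) + \left(-32 + 0\right)} = - \frac{175}{\left(\frac{173}{112} + \frac{113}{206}\right) - 32} = - \frac{175}{\frac{24147}{11536} - 32} = - \frac{175}{- \frac{345005}{11536}} = \left(-175\right) \left(- \frac{11536}{345005}\right) = \frac{403760}{69001}$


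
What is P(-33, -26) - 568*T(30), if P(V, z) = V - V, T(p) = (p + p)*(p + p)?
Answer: -2044800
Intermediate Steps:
T(p) = 4*p**2 (T(p) = (2*p)*(2*p) = 4*p**2)
P(V, z) = 0
P(-33, -26) - 568*T(30) = 0 - 2272*30**2 = 0 - 2272*900 = 0 - 568*3600 = 0 - 2044800 = -2044800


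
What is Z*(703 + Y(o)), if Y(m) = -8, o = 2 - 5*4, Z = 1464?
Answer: 1017480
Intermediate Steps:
o = -18 (o = 2 - 20 = -18)
Z*(703 + Y(o)) = 1464*(703 - 8) = 1464*695 = 1017480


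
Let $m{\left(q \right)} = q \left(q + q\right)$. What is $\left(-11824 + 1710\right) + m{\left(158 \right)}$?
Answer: $39814$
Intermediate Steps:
$m{\left(q \right)} = 2 q^{2}$ ($m{\left(q \right)} = q 2 q = 2 q^{2}$)
$\left(-11824 + 1710\right) + m{\left(158 \right)} = \left(-11824 + 1710\right) + 2 \cdot 158^{2} = -10114 + 2 \cdot 24964 = -10114 + 49928 = 39814$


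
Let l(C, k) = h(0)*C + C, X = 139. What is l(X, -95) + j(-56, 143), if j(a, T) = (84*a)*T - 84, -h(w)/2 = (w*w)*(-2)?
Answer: -672617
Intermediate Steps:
h(w) = 4*w² (h(w) = -2*w*w*(-2) = -2*w²*(-2) = -(-4)*w² = 4*w²)
l(C, k) = C (l(C, k) = (4*0²)*C + C = (4*0)*C + C = 0*C + C = 0 + C = C)
j(a, T) = -84 + 84*T*a (j(a, T) = 84*T*a - 84 = -84 + 84*T*a)
l(X, -95) + j(-56, 143) = 139 + (-84 + 84*143*(-56)) = 139 + (-84 - 672672) = 139 - 672756 = -672617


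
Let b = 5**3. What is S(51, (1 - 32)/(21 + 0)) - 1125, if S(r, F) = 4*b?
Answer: -625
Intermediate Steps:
b = 125
S(r, F) = 500 (S(r, F) = 4*125 = 500)
S(51, (1 - 32)/(21 + 0)) - 1125 = 500 - 1125 = -625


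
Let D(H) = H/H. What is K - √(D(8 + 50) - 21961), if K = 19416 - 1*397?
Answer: 19019 - 6*I*√610 ≈ 19019.0 - 148.19*I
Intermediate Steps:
D(H) = 1
K = 19019 (K = 19416 - 397 = 19019)
K - √(D(8 + 50) - 21961) = 19019 - √(1 - 21961) = 19019 - √(-21960) = 19019 - 6*I*√610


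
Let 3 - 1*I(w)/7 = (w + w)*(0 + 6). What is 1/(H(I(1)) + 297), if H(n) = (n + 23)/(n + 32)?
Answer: 31/9247 ≈ 0.0033524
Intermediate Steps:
I(w) = 21 - 84*w (I(w) = 21 - 7*(w + w)*(0 + 6) = 21 - 7*2*w*6 = 21 - 84*w)
H(n) = (23 + n)/(32 + n)
1/(H(I(1)) + 297) = 1/((23 + (21 - 84*1))/(32 + (21 - 84*1)) + 297) = 1/((23 + (21 - 84))/(32 + (21 - 84)) + 297) = 1/((23 - 63)/(32 - 63) + 297) = 1/(-40/(-31) + 297) = 1/(-1/31*(-40) + 297) = 1/(40/31 + 297) = 1/(9247/31) = 31/9247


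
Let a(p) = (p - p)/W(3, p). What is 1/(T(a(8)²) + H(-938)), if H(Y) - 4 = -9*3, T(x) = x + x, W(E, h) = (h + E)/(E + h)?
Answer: -1/23 ≈ -0.043478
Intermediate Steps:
W(E, h) = 1 (W(E, h) = (E + h)/(E + h) = 1)
a(p) = 0 (a(p) = (p - p)/1 = 0*1 = 0)
T(x) = 2*x
H(Y) = -23 (H(Y) = 4 - 9*3 = 4 - 27 = -23)
1/(T(a(8)²) + H(-938)) = 1/(2*0² - 23) = 1/(2*0 - 23) = 1/(0 - 23) = 1/(-23) = -1/23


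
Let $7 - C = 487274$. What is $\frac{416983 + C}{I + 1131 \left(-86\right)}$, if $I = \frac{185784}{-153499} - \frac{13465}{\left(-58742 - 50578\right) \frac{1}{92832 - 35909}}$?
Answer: $\frac{235880282526624}{302908272048691} \approx 0.77872$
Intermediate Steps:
$C = -487267$ ($C = 7 - 487274 = -487267$)
$I = \frac{23526358311485}{3356102136}$ ($I = 185784 \left(- \frac{1}{153499}\right) - \frac{13465}{\left(-109320\right) \frac{1}{56923}} = - \frac{185784}{153499} - \frac{13465}{\left(-109320\right) \frac{1}{56923}} = - \frac{185784}{153499} - \frac{13465}{- \frac{109320}{56923}} = - \frac{185784}{153499} - - \frac{153293639}{21864} = - \frac{185784}{153499} + \frac{153293639}{21864} = \frac{23526358311485}{3356102136} \approx 7010.0$)
$\frac{416983 + C}{I + 1131 \left(-86\right)} = \frac{416983 - 487267}{\frac{23526358311485}{3356102136} + 1131 \left(-86\right)} = - \frac{70284}{\frac{23526358311485}{3356102136} - 97266} = - \frac{70284}{- \frac{302908272048691}{3356102136}} = \left(-70284\right) \left(- \frac{3356102136}{302908272048691}\right) = \frac{235880282526624}{302908272048691}$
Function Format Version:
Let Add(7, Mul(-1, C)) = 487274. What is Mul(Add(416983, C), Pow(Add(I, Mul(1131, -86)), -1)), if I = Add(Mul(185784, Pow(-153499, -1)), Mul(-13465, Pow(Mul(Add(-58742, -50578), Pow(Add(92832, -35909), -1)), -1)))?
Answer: Rational(235880282526624, 302908272048691) ≈ 0.77872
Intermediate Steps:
C = -487267 (C = Add(7, Mul(-1, 487274)) = Add(7, -487274) = -487267)
I = Rational(23526358311485, 3356102136) (I = Add(Mul(185784, Rational(-1, 153499)), Mul(-13465, Pow(Mul(-109320, Pow(56923, -1)), -1))) = Add(Rational(-185784, 153499), Mul(-13465, Pow(Mul(-109320, Rational(1, 56923)), -1))) = Add(Rational(-185784, 153499), Mul(-13465, Pow(Rational(-109320, 56923), -1))) = Add(Rational(-185784, 153499), Mul(-13465, Rational(-56923, 109320))) = Add(Rational(-185784, 153499), Rational(153293639, 21864)) = Rational(23526358311485, 3356102136) ≈ 7010.0)
Mul(Add(416983, C), Pow(Add(I, Mul(1131, -86)), -1)) = Mul(Add(416983, -487267), Pow(Add(Rational(23526358311485, 3356102136), Mul(1131, -86)), -1)) = Mul(-70284, Pow(Add(Rational(23526358311485, 3356102136), -97266), -1)) = Mul(-70284, Pow(Rational(-302908272048691, 3356102136), -1)) = Mul(-70284, Rational(-3356102136, 302908272048691)) = Rational(235880282526624, 302908272048691)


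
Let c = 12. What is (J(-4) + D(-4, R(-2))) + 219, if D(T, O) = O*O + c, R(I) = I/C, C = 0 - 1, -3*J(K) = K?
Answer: 709/3 ≈ 236.33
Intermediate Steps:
J(K) = -K/3
C = -1
R(I) = -I (R(I) = I/(-1) = I*(-1) = -I)
D(T, O) = 12 + O² (D(T, O) = O*O + 12 = O² + 12 = 12 + O²)
(J(-4) + D(-4, R(-2))) + 219 = (-⅓*(-4) + (12 + (-1*(-2))²)) + 219 = (4/3 + (12 + 2²)) + 219 = (4/3 + (12 + 4)) + 219 = (4/3 + 16) + 219 = 52/3 + 219 = 709/3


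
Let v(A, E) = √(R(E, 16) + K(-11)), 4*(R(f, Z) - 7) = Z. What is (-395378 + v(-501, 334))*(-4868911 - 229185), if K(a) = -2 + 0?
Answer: 2015659706000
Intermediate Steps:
R(f, Z) = 7 + Z/4
K(a) = -2
v(A, E) = 3 (v(A, E) = √((7 + (¼)*16) - 2) = √((7 + 4) - 2) = √(11 - 2) = √9 = 3)
(-395378 + v(-501, 334))*(-4868911 - 229185) = (-395378 + 3)*(-4868911 - 229185) = -395375*(-5098096) = 2015659706000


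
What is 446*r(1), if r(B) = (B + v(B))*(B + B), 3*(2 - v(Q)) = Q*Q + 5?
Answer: 892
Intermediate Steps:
v(Q) = ⅓ - Q²/3 (v(Q) = 2 - (Q*Q + 5)/3 = 2 - (Q² + 5)/3 = 2 - (5 + Q²)/3 = 2 + (-5/3 - Q²/3) = ⅓ - Q²/3)
r(B) = 2*B*(⅓ + B - B²/3) (r(B) = (B + (⅓ - B²/3))*(B + B) = (⅓ + B - B²/3)*(2*B) = 2*B*(⅓ + B - B²/3))
446*r(1) = 446*((⅔)*1*(1 - 1*1² + 3*1)) = 446*((⅔)*1*(1 - 1*1 + 3)) = 446*((⅔)*1*(1 - 1 + 3)) = 446*((⅔)*1*3) = 446*2 = 892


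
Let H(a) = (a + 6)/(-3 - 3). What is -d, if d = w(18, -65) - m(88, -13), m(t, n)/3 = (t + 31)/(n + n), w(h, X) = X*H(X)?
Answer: 24392/39 ≈ 625.44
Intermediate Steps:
H(a) = -1 - a/6 (H(a) = (6 + a)/(-6) = (6 + a)*(-1/6) = -1 - a/6)
w(h, X) = X*(-1 - X/6)
m(t, n) = 3*(31 + t)/(2*n) (m(t, n) = 3*((t + 31)/(n + n)) = 3*((31 + t)/((2*n))) = 3*((31 + t)*(1/(2*n))) = 3*((31 + t)/(2*n)) = 3*(31 + t)/(2*n))
d = -24392/39 (d = -1/6*(-65)*(6 - 65) - 3*(31 + 88)/(2*(-13)) = -1/6*(-65)*(-59) - 3*(-1)*119/(2*13) = -3835/6 - 1*(-357/26) = -3835/6 + 357/26 = -24392/39 ≈ -625.44)
-d = -1*(-24392/39) = 24392/39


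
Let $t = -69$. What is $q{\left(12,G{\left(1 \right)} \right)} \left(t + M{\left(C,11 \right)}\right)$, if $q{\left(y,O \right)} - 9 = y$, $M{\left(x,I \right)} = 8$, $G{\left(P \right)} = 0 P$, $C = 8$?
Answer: $-1281$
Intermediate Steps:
$G{\left(P \right)} = 0$
$q{\left(y,O \right)} = 9 + y$
$q{\left(12,G{\left(1 \right)} \right)} \left(t + M{\left(C,11 \right)}\right) = \left(9 + 12\right) \left(-69 + 8\right) = 21 \left(-61\right) = -1281$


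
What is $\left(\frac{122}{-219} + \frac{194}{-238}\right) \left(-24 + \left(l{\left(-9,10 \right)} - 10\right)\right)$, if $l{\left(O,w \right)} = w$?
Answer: $\frac{286088}{8687} \approx 32.933$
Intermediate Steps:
$\left(\frac{122}{-219} + \frac{194}{-238}\right) \left(-24 + \left(l{\left(-9,10 \right)} - 10\right)\right) = \left(\frac{122}{-219} + \frac{194}{-238}\right) \left(-24 + \left(10 - 10\right)\right) = \left(122 \left(- \frac{1}{219}\right) + 194 \left(- \frac{1}{238}\right)\right) \left(-24 + 0\right) = \left(- \frac{122}{219} - \frac{97}{119}\right) \left(-24\right) = \left(- \frac{35761}{26061}\right) \left(-24\right) = \frac{286088}{8687}$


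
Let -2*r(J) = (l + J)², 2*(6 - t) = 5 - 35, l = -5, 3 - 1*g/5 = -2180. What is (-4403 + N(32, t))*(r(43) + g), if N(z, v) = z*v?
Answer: -38030083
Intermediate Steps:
g = 10915 (g = 15 - 5*(-2180) = 15 + 10900 = 10915)
t = 21 (t = 6 - (5 - 35)/2 = 6 - ½*(-30) = 6 + 15 = 21)
r(J) = -(-5 + J)²/2
N(z, v) = v*z
(-4403 + N(32, t))*(r(43) + g) = (-4403 + 21*32)*(-(-5 + 43)²/2 + 10915) = (-4403 + 672)*(-½*38² + 10915) = -3731*(-½*1444 + 10915) = -3731*(-722 + 10915) = -3731*10193 = -38030083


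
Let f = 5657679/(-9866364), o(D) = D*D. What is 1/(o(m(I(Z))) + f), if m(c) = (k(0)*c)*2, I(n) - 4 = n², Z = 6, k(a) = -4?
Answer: 3288788/336770005307 ≈ 9.7657e-6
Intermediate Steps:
I(n) = 4 + n²
m(c) = -8*c (m(c) = -4*c*2 = -8*c)
o(D) = D²
f = -1885893/3288788 (f = 5657679*(-1/9866364) = -1885893/3288788 ≈ -0.57343)
1/(o(m(I(Z))) + f) = 1/((-8*(4 + 6²))² - 1885893/3288788) = 1/((-8*(4 + 36))² - 1885893/3288788) = 1/((-8*40)² - 1885893/3288788) = 1/((-320)² - 1885893/3288788) = 1/(102400 - 1885893/3288788) = 1/(336770005307/3288788) = 3288788/336770005307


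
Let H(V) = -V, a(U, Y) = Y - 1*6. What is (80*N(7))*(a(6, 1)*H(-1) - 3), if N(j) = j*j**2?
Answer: -219520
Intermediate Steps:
N(j) = j**3
a(U, Y) = -6 + Y (a(U, Y) = Y - 6 = -6 + Y)
(80*N(7))*(a(6, 1)*H(-1) - 3) = (80*7**3)*((-6 + 1)*(-1*(-1)) - 3) = (80*343)*(-5*1 - 3) = 27440*(-5 - 3) = 27440*(-8) = -219520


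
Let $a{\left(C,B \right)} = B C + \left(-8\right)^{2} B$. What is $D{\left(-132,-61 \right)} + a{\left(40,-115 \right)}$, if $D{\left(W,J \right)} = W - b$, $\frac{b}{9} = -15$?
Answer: $-11957$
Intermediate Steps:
$b = -135$ ($b = 9 \left(-15\right) = -135$)
$D{\left(W,J \right)} = 135 + W$ ($D{\left(W,J \right)} = W - -135 = W + 135 = 135 + W$)
$a{\left(C,B \right)} = 64 B + B C$ ($a{\left(C,B \right)} = B C + 64 B = 64 B + B C$)
$D{\left(-132,-61 \right)} + a{\left(40,-115 \right)} = \left(135 - 132\right) - 115 \left(64 + 40\right) = 3 - 11960 = -11957$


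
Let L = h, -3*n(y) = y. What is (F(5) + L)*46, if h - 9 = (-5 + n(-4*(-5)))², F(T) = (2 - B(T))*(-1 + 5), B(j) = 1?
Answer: 61732/9 ≈ 6859.1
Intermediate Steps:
n(y) = -y/3
F(T) = 4 (F(T) = (2 - 1*1)*(-1 + 5) = (2 - 1)*4 = 1*4 = 4)
h = 1306/9 (h = 9 + (-5 - (-4)*(-5)/3)² = 9 + (-5 - ⅓*20)² = 9 + (-5 - 20/3)² = 9 + (-35/3)² = 9 + 1225/9 = 1306/9 ≈ 145.11)
L = 1306/9 ≈ 145.11
(F(5) + L)*46 = (4 + 1306/9)*46 = (1342/9)*46 = 61732/9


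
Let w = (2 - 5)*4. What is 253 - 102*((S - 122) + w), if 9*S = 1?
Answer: 41729/3 ≈ 13910.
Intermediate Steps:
w = -12 (w = -3*4 = -12)
S = 1/9 (S = (1/9)*1 = 1/9 ≈ 0.11111)
253 - 102*((S - 122) + w) = 253 - 102*((1/9 - 122) - 12) = 253 - 102*(-1097/9 - 12) = 253 - 102*(-1205/9) = 253 + 40970/3 = 41729/3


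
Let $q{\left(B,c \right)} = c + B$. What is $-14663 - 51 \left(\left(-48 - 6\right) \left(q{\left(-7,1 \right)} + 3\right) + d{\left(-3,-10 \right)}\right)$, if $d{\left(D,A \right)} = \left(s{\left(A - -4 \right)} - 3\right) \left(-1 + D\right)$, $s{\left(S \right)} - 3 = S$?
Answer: $-24149$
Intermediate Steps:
$s{\left(S \right)} = 3 + S$
$q{\left(B,c \right)} = B + c$
$d{\left(D,A \right)} = \left(-1 + D\right) \left(4 + A\right)$ ($d{\left(D,A \right)} = \left(\left(3 + \left(A - -4\right)\right) - 3\right) \left(-1 + D\right) = \left(\left(3 + \left(A + 4\right)\right) - 3\right) \left(-1 + D\right) = \left(\left(3 + \left(4 + A\right)\right) - 3\right) \left(-1 + D\right) = \left(\left(7 + A\right) - 3\right) \left(-1 + D\right) = \left(4 + A\right) \left(-1 + D\right) = \left(-1 + D\right) \left(4 + A\right)$)
$-14663 - 51 \left(\left(-48 - 6\right) \left(q{\left(-7,1 \right)} + 3\right) + d{\left(-3,-10 \right)}\right) = -14663 - 51 \left(\left(-48 - 6\right) \left(\left(-7 + 1\right) + 3\right) - -24\right) = -14663 - 51 \left(- 54 \left(-6 + 3\right) + \left(-4 + 10 - 12 + 30\right)\right) = -14663 - 51 \left(\left(-54\right) \left(-3\right) + 24\right) = -14663 - 51 \left(162 + 24\right) = -14663 - 9486 = -24149$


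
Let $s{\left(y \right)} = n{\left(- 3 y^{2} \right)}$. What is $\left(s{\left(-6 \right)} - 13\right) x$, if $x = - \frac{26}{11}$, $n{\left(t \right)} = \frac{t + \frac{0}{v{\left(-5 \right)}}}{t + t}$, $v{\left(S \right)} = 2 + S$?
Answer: $\frac{325}{11} \approx 29.545$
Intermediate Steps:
$n{\left(t \right)} = \frac{1}{2}$ ($n{\left(t \right)} = \frac{t + \frac{0}{2 - 5}}{t + t} = \frac{t + \frac{0}{-3}}{2 t} = \left(t + 0 \left(- \frac{1}{3}\right)\right) \frac{1}{2 t} = \left(t + 0\right) \frac{1}{2 t} = t \frac{1}{2 t} = \frac{1}{2}$)
$s{\left(y \right)} = \frac{1}{2}$
$x = - \frac{26}{11}$ ($x = \left(-26\right) \frac{1}{11} = - \frac{26}{11} \approx -2.3636$)
$\left(s{\left(-6 \right)} - 13\right) x = \left(\frac{1}{2} - 13\right) \left(- \frac{26}{11}\right) = \left(- \frac{25}{2}\right) \left(- \frac{26}{11}\right) = \frac{325}{11}$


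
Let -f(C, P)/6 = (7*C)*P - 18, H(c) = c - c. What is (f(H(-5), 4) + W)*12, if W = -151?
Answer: -516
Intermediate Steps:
H(c) = 0
f(C, P) = 108 - 42*C*P (f(C, P) = -6*((7*C)*P - 18) = -6*(7*C*P - 18) = -6*(-18 + 7*C*P) = 108 - 42*C*P)
(f(H(-5), 4) + W)*12 = ((108 - 42*0*4) - 151)*12 = ((108 + 0) - 151)*12 = (108 - 151)*12 = -43*12 = -516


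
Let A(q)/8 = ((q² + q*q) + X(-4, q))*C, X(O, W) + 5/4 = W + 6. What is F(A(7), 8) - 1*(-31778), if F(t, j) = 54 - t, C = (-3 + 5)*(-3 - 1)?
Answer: 38856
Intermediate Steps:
X(O, W) = 19/4 + W (X(O, W) = -5/4 + (W + 6) = -5/4 + (6 + W) = 19/4 + W)
C = -8 (C = 2*(-4) = -8)
A(q) = -304 - 128*q² - 64*q (A(q) = 8*(((q² + q*q) + (19/4 + q))*(-8)) = 8*(((q² + q²) + (19/4 + q))*(-8)) = 8*((2*q² + (19/4 + q))*(-8)) = 8*((19/4 + q + 2*q²)*(-8)) = 8*(-38 - 16*q² - 8*q) = -304 - 128*q² - 64*q)
F(A(7), 8) - 1*(-31778) = (54 - (-304 - 128*7² - 64*7)) - 1*(-31778) = (54 - (-304 - 128*49 - 448)) + 31778 = (54 - (-304 - 6272 - 448)) + 31778 = (54 - 1*(-7024)) + 31778 = (54 + 7024) + 31778 = 7078 + 31778 = 38856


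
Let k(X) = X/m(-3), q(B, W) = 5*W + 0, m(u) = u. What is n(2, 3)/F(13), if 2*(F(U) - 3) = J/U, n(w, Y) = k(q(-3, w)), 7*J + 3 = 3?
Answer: -10/9 ≈ -1.1111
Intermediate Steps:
q(B, W) = 5*W
J = 0 (J = -3/7 + (⅐)*3 = -3/7 + 3/7 = 0)
k(X) = -X/3 (k(X) = X/(-3) = X*(-⅓) = -X/3)
n(w, Y) = -5*w/3
F(U) = 3 (F(U) = 3 + (0/U)/2 = 3 + (½)*0 = 3 + 0 = 3)
n(2, 3)/F(13) = -5/3*2/3 = -10/3*⅓ = -10/9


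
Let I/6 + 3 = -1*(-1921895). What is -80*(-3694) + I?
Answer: 11826872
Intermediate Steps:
I = 11531352 (I = -18 + 6*(-1*(-1921895)) = -18 + 6*1921895 = -18 + 11531370 = 11531352)
-80*(-3694) + I = -80*(-3694) + 11531352 = 295520 + 11531352 = 11826872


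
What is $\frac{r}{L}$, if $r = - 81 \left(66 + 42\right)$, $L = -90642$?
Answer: $\frac{1458}{15107} \approx 0.096512$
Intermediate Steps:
$r = -8748$ ($r = \left(-81\right) 108 = -8748$)
$\frac{r}{L} = - \frac{8748}{-90642} = \left(-8748\right) \left(- \frac{1}{90642}\right) = \frac{1458}{15107}$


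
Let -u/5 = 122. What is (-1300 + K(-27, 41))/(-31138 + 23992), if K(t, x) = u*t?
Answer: -7585/3573 ≈ -2.1229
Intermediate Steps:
u = -610 (u = -5*122 = -610)
K(t, x) = -610*t
(-1300 + K(-27, 41))/(-31138 + 23992) = (-1300 - 610*(-27))/(-31138 + 23992) = (-1300 + 16470)/(-7146) = 15170*(-1/7146) = -7585/3573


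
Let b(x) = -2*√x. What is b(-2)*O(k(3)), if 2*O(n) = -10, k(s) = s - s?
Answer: 10*I*√2 ≈ 14.142*I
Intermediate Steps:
k(s) = 0
O(n) = -5 (O(n) = (½)*(-10) = -5)
b(-2)*O(k(3)) = -2*I*√2*(-5) = 10*I*√2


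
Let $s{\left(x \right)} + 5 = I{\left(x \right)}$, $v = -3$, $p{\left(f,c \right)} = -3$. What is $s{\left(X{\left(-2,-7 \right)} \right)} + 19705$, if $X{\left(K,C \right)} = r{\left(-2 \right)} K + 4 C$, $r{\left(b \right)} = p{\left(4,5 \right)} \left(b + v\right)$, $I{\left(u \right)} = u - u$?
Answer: $19700$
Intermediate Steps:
$I{\left(u \right)} = 0$
$r{\left(b \right)} = 9 - 3 b$ ($r{\left(b \right)} = - 3 \left(b - 3\right) = - 3 \left(-3 + b\right) = 9 - 3 b$)
$X{\left(K,C \right)} = 4 C + 15 K$ ($X{\left(K,C \right)} = \left(9 - -6\right) K + 4 C = \left(9 + 6\right) K + 4 C = 15 K + 4 C = 4 C + 15 K$)
$s{\left(x \right)} = -5$ ($s{\left(x \right)} = -5 + 0 = -5$)
$s{\left(X{\left(-2,-7 \right)} \right)} + 19705 = -5 + 19705 = 19700$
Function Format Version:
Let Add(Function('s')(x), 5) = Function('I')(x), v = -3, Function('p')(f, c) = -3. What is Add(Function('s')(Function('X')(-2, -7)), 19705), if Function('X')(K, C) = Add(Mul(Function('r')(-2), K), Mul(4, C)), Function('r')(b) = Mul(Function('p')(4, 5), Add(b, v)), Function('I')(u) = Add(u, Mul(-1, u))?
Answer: 19700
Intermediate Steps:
Function('I')(u) = 0
Function('r')(b) = Add(9, Mul(-3, b)) (Function('r')(b) = Mul(-3, Add(b, -3)) = Mul(-3, Add(-3, b)) = Add(9, Mul(-3, b)))
Function('X')(K, C) = Add(Mul(4, C), Mul(15, K)) (Function('X')(K, C) = Add(Mul(Add(9, Mul(-3, -2)), K), Mul(4, C)) = Add(Mul(Add(9, 6), K), Mul(4, C)) = Add(Mul(15, K), Mul(4, C)) = Add(Mul(4, C), Mul(15, K)))
Function('s')(x) = -5 (Function('s')(x) = Add(-5, 0) = -5)
Add(Function('s')(Function('X')(-2, -7)), 19705) = Add(-5, 19705) = 19700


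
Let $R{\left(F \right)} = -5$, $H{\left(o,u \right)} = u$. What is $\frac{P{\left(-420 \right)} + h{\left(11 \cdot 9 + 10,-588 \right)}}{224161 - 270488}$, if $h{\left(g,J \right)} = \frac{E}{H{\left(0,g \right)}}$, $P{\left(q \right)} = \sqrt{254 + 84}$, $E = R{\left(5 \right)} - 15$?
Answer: $\frac{20}{5049643} - \frac{13 \sqrt{2}}{46327} \approx -0.00039289$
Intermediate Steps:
$E = -20$ ($E = -5 - 15 = -20$)
$P{\left(q \right)} = 13 \sqrt{2}$ ($P{\left(q \right)} = \sqrt{338} = 13 \sqrt{2}$)
$h{\left(g,J \right)} = - \frac{20}{g}$
$\frac{P{\left(-420 \right)} + h{\left(11 \cdot 9 + 10,-588 \right)}}{224161 - 270488} = \frac{13 \sqrt{2} - \frac{20}{11 \cdot 9 + 10}}{224161 - 270488} = \frac{13 \sqrt{2} - \frac{20}{99 + 10}}{-46327} = \left(13 \sqrt{2} - \frac{20}{109}\right) \left(- \frac{1}{46327}\right) = \left(- \frac{20}{109} + 13 \sqrt{2}\right) \left(- \frac{1}{46327}\right) = \frac{20}{5049643} - \frac{13 \sqrt{2}}{46327}$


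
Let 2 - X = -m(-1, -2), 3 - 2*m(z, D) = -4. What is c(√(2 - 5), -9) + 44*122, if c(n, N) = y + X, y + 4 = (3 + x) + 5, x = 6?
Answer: 10767/2 ≈ 5383.5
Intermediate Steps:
m(z, D) = 7/2 (m(z, D) = 3/2 - ½*(-4) = 3/2 + 2 = 7/2)
y = 10 (y = -4 + ((3 + 6) + 5) = -4 + (9 + 5) = -4 + 14 = 10)
X = 11/2 (X = 2 - (-1)*7/2 = 2 - 1*(-7/2) = 2 + 7/2 = 11/2 ≈ 5.5000)
c(n, N) = 31/2 (c(n, N) = 10 + 11/2 = 31/2)
c(√(2 - 5), -9) + 44*122 = 31/2 + 44*122 = 31/2 + 5368 = 10767/2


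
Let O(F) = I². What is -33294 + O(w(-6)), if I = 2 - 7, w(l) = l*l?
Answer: -33269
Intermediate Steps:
w(l) = l²
I = -5
O(F) = 25 (O(F) = (-5)² = 25)
-33294 + O(w(-6)) = -33294 + 25 = -33269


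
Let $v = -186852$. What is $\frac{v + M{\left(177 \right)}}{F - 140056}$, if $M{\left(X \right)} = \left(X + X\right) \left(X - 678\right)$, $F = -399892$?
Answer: $\frac{182103}{269974} \approx 0.67452$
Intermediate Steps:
$M{\left(X \right)} = 2 X \left(-678 + X\right)$
$\frac{v + M{\left(177 \right)}}{F - 140056} = \frac{-186852 + 2 \cdot 177 \left(-678 + 177\right)}{-399892 - 140056} = \frac{-186852 + 2 \cdot 177 \left(-501\right)}{-539948} = \left(-186852 - 177354\right) \left(- \frac{1}{539948}\right) = \left(-364206\right) \left(- \frac{1}{539948}\right) = \frac{182103}{269974}$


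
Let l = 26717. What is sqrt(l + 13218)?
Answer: 7*sqrt(815) ≈ 199.84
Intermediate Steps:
sqrt(l + 13218) = sqrt(26717 + 13218) = sqrt(39935) = 7*sqrt(815)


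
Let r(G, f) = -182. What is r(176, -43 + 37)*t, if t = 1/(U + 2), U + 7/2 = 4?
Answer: -364/5 ≈ -72.800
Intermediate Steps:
U = 1/2 (U = -7/2 + 4 = 1/2 ≈ 0.50000)
t = 2/5 (t = 1/(1/2 + 2) = 1/(5/2) = 2/5 ≈ 0.40000)
r(176, -43 + 37)*t = -182*2/5 = -364/5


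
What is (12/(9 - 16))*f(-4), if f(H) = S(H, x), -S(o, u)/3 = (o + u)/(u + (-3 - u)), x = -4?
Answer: 96/7 ≈ 13.714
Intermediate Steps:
S(o, u) = o + u (S(o, u) = -3*(o + u)/(u + (-3 - u)) = -3*(o + u)/(-3) = -3*(o + u)*(-1)/3 = -3*(-o/3 - u/3) = o + u)
f(H) = -4 + H (f(H) = H - 4 = -4 + H)
(12/(9 - 16))*f(-4) = (12/(9 - 16))*(-4 - 4) = (12/(-7))*(-8) = -1/7*12*(-8) = -12/7*(-8) = 96/7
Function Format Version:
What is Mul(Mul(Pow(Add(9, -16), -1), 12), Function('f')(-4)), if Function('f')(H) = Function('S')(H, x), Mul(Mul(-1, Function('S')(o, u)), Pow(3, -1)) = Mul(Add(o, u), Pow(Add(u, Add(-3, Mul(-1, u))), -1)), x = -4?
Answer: Rational(96, 7) ≈ 13.714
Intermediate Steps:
Function('S')(o, u) = Add(o, u) (Function('S')(o, u) = Mul(-3, Mul(Add(o, u), Pow(Add(u, Add(-3, Mul(-1, u))), -1))) = Mul(-3, Mul(Add(o, u), Pow(-3, -1))) = Mul(-3, Mul(Add(o, u), Rational(-1, 3))) = Mul(-3, Add(Mul(Rational(-1, 3), o), Mul(Rational(-1, 3), u))) = Add(o, u))
Function('f')(H) = Add(-4, H) (Function('f')(H) = Add(H, -4) = Add(-4, H))
Mul(Mul(Pow(Add(9, -16), -1), 12), Function('f')(-4)) = Mul(Mul(Pow(Add(9, -16), -1), 12), Add(-4, -4)) = Mul(Mul(Pow(-7, -1), 12), -8) = Mul(Mul(Rational(-1, 7), 12), -8) = Mul(Rational(-12, 7), -8) = Rational(96, 7)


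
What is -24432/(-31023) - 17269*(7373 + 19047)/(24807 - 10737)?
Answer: -22466359210/692847 ≈ -32426.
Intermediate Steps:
-24432/(-31023) - 17269*(7373 + 19047)/(24807 - 10737) = -24432*(-1/31023) - 17269/(14070/26420) = 8144/10341 - 17269/(14070*(1/26420)) = 8144/10341 - 17269/1407/2642 = 8144/10341 - 17269*2642/1407 = 8144/10341 - 6517814/201 = -22466359210/692847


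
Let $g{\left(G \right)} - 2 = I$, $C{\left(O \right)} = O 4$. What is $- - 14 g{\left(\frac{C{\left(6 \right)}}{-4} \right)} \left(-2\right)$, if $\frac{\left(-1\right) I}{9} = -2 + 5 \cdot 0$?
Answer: $-560$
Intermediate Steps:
$C{\left(O \right)} = 4 O$
$I = 18$ ($I = - 9 \left(-2 + 5 \cdot 0\right) = - 9 \left(-2 + 0\right) = \left(-9\right) \left(-2\right) = 18$)
$g{\left(G \right)} = 20$ ($g{\left(G \right)} = 2 + 18 = 20$)
$- - 14 g{\left(\frac{C{\left(6 \right)}}{-4} \right)} \left(-2\right) = - \left(-14\right) 20 \left(-2\right) = - \left(-280\right) \left(-2\right) = \left(-1\right) 560 = -560$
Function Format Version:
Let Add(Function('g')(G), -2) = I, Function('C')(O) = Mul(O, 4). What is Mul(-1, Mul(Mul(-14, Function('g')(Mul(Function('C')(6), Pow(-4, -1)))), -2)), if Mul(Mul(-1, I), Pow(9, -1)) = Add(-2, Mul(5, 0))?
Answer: -560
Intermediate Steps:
Function('C')(O) = Mul(4, O)
I = 18 (I = Mul(-9, Add(-2, Mul(5, 0))) = Mul(-9, Add(-2, 0)) = Mul(-9, -2) = 18)
Function('g')(G) = 20 (Function('g')(G) = Add(2, 18) = 20)
Mul(-1, Mul(Mul(-14, Function('g')(Mul(Function('C')(6), Pow(-4, -1)))), -2)) = Mul(-1, Mul(Mul(-14, 20), -2)) = Mul(-1, Mul(-280, -2)) = Mul(-1, 560) = -560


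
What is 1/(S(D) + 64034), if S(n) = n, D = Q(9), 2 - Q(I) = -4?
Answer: 1/64040 ≈ 1.5615e-5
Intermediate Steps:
Q(I) = 6 (Q(I) = 2 - 1*(-4) = 2 + 4 = 6)
D = 6
1/(S(D) + 64034) = 1/(6 + 64034) = 1/64040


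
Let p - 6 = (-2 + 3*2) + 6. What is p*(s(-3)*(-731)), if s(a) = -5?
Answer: 58480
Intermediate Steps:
p = 16 (p = 6 + ((-2 + 3*2) + 6) = 6 + ((-2 + 6) + 6) = 6 + (4 + 6) = 6 + 10 = 16)
p*(s(-3)*(-731)) = 16*(-5*(-731)) = 16*3655 = 58480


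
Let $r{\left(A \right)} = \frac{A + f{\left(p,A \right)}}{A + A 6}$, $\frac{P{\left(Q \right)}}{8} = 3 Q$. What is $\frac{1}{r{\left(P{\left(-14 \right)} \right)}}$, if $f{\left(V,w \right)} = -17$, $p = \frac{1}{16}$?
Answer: $\frac{2352}{353} \approx 6.6629$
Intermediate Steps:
$p = \frac{1}{16} \approx 0.0625$
$P{\left(Q \right)} = 24 Q$ ($P{\left(Q \right)} = 8 \cdot 3 Q = 24 Q$)
$r{\left(A \right)} = \frac{-17 + A}{7 A}$ ($r{\left(A \right)} = \frac{A - 17}{A + A 6} = \frac{-17 + A}{A + 6 A} = \frac{-17 + A}{7 A}$)
$\frac{1}{r{\left(P{\left(-14 \right)} \right)}} = \frac{1}{\frac{1}{7} \frac{1}{24 \left(-14\right)} \left(-17 + 24 \left(-14\right)\right)} = \frac{1}{\frac{1}{7} \frac{1}{-336} \left(-17 - 336\right)} = \frac{1}{\frac{1}{7} \left(- \frac{1}{336}\right) \left(-353\right)} = \frac{1}{\frac{353}{2352}} = \frac{2352}{353}$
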